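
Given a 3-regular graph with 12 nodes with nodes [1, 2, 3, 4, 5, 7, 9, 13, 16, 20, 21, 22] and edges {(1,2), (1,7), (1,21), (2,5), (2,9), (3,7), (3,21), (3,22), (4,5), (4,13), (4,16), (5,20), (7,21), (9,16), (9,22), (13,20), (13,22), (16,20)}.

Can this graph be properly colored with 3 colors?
Yes, G is 3-colorable

A valid 3-coloring: color 1: [1, 3, 5, 13, 16]; color 2: [2, 4, 20, 21, 22]; color 3: [7, 9].
(χ(G) = 3 ≤ 3.)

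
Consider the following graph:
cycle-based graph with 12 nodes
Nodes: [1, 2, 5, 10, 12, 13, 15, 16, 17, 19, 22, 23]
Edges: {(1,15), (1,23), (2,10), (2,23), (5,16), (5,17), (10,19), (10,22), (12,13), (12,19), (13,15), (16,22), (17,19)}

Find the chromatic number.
χ(G) = 2

Clique number ω(G) = 2 (lower bound: χ ≥ ω).
The graph is bipartite (no odd cycle), so 2 colors suffice: χ(G) = 2.
A valid 2-coloring: color 1: [1, 2, 5, 13, 19, 22]; color 2: [10, 12, 15, 16, 17, 23].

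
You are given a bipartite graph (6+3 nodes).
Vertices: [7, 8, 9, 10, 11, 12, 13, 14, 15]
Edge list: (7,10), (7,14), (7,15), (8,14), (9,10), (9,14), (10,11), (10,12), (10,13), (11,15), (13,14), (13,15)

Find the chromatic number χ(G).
χ(G) = 2

Clique number ω(G) = 2 (lower bound: χ ≥ ω).
The graph is bipartite (no odd cycle), so 2 colors suffice: χ(G) = 2.
A valid 2-coloring: color 1: [10, 14, 15]; color 2: [7, 8, 9, 11, 12, 13].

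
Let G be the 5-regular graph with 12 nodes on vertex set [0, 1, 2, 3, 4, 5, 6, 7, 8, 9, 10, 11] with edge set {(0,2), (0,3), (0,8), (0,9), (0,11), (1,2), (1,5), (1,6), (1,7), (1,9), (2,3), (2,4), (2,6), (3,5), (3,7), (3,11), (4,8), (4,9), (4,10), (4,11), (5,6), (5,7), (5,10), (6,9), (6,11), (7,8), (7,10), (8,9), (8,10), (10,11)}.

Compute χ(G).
χ(G) = 4

Clique number ω(G) = 3 (lower bound: χ ≥ ω).
Suppose a proper 3-coloring c exists. The clique [0, 2, 3] takes 3 distinct colors; by symmetry let c(0) = 1, c(2) = 2, c(3) = 3.
- Vertex 11: neighbors [0, 3] already have colors [1, 3] ⇒ c(11) = 2.
- Vertex 1: neighbors [2] already have colors [2]; try each remaining color.
- Case c(1) = 1:
  - Vertex 5: neighbors [1, 3] already have colors [1, 3] ⇒ c(5) = 2.
  - Vertex 7: neighbors [1, 5, 3] already have colors [1, 2, 3] — all 3 colors blocked. Contradiction.
- Case c(1) = 3:
  - Vertex 9: neighbors [0, 1] already have colors [1, 3] ⇒ c(9) = 2.
  - Vertex 8: neighbors [0, 9] already have colors [1, 2] ⇒ c(8) = 3.
  - Vertex 10: neighbors [11, 8] already have colors [2, 3] ⇒ c(10) = 1.
  - Vertex 4: neighbors [10, 2, 8] already have colors [1, 2, 3] — all 3 colors blocked. Contradiction.
Every case ends in a contradiction, so G has no proper 3-coloring (χ ≥ 4).
The coloring below uses 4 colors, so χ(G) = 4.
A valid 4-coloring: color 1: [0, 4, 6, 7]; color 2: [2, 5, 9, 11]; color 3: [1, 3, 8]; color 4: [10].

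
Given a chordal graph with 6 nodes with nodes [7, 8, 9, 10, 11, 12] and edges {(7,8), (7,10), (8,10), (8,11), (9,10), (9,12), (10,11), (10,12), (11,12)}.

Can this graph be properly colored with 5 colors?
A valid 5-coloring: color 1: [10]; color 2: [7, 9, 11]; color 3: [8, 12].
(χ(G) = 3 ≤ 5.)

Yes, G is 5-colorable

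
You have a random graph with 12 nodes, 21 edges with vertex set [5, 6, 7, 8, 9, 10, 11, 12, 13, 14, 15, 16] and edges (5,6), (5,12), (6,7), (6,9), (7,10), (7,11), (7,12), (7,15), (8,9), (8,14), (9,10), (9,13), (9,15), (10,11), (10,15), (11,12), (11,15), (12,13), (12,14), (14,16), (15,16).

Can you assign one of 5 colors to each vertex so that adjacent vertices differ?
Yes, G is 5-colorable

A valid 5-coloring: color 1: [6, 8, 12, 15]; color 2: [5, 7, 9, 14]; color 3: [11, 13, 16]; color 4: [10].
(χ(G) = 4 ≤ 5.)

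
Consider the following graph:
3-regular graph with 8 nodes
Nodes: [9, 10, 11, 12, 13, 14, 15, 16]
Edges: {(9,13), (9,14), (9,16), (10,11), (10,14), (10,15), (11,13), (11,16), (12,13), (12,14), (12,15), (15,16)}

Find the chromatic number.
χ(G) = 3

Clique number ω(G) = 2 (lower bound: χ ≥ ω).
Odd cycle [16, 15, 12, 14, 9] needs 3 colors (χ ≥ 3).
The coloring below uses 3 colors, so χ(G) = 3.
A valid 3-coloring: color 1: [13, 14, 16]; color 2: [9, 10, 12]; color 3: [11, 15].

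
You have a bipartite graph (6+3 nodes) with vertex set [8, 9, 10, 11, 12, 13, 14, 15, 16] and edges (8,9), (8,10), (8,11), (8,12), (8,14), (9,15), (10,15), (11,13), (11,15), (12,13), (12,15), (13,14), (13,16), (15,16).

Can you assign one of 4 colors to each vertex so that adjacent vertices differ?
A valid 4-coloring: color 1: [8, 13, 15]; color 2: [9, 10, 11, 12, 14, 16].
(χ(G) = 2 ≤ 4.)

Yes, G is 4-colorable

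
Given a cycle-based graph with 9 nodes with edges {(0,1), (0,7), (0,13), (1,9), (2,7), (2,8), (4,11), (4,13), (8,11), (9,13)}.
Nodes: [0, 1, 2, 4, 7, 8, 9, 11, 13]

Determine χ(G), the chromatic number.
χ(G) = 3

Clique number ω(G) = 2 (lower bound: χ ≥ ω).
Odd cycle [4, 11, 8, 2, 7, 0, 1, 9, 13] needs 3 colors (χ ≥ 3).
The coloring below uses 3 colors, so χ(G) = 3.
A valid 3-coloring: color 1: [1, 2, 11, 13]; color 2: [0, 4, 8, 9]; color 3: [7].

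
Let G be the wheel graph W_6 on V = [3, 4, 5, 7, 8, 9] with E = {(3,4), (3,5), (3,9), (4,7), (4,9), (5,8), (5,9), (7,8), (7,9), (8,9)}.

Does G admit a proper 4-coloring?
Yes, G is 4-colorable

A valid 4-coloring: color 1: [9]; color 2: [4, 5]; color 3: [3, 7]; color 4: [8].
(χ(G) = 4 ≤ 4.)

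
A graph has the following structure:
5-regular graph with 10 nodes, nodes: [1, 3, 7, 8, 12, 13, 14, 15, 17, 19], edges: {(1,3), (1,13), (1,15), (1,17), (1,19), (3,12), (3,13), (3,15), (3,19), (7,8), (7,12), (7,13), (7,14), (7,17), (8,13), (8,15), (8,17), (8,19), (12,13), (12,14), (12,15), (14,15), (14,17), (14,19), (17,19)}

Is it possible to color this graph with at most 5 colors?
Yes, G is 5-colorable

A valid 5-coloring: color 1: [7, 15, 19]; color 2: [3, 8, 14]; color 3: [1, 12]; color 4: [13, 17].
(χ(G) = 4 ≤ 5.)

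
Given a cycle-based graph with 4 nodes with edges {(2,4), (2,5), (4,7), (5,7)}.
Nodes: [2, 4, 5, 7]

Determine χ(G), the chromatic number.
χ(G) = 2

Clique number ω(G) = 2 (lower bound: χ ≥ ω).
The graph is bipartite (no odd cycle), so 2 colors suffice: χ(G) = 2.
A valid 2-coloring: color 1: [4, 5]; color 2: [2, 7].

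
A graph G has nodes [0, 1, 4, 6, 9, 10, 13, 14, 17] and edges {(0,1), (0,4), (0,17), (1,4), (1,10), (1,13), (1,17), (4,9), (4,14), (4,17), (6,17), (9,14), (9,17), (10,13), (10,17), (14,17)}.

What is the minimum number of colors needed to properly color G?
Clique number ω(G) = 4 (lower bound: χ ≥ ω).
The clique on [0, 1, 4, 17] has size 4, forcing χ ≥ 4, and the coloring below uses 4 colors, so χ(G) = 4.
A valid 4-coloring: color 1: [13, 17]; color 2: [1, 6, 14]; color 3: [4, 10]; color 4: [0, 9].

χ(G) = 4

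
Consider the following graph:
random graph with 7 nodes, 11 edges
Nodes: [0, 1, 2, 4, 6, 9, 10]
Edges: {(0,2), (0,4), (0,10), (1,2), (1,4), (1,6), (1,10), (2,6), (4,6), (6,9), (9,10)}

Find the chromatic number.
χ(G) = 3

Clique number ω(G) = 3 (lower bound: χ ≥ ω).
The clique on [1, 2, 6] has size 3, forcing χ ≥ 3, and the coloring below uses 3 colors, so χ(G) = 3.
A valid 3-coloring: color 1: [6, 10]; color 2: [0, 1, 9]; color 3: [2, 4].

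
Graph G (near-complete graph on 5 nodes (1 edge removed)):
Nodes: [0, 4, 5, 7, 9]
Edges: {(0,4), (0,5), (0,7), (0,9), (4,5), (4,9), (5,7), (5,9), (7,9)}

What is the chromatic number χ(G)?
Clique number ω(G) = 4 (lower bound: χ ≥ ω).
The clique on [0, 4, 5, 9] has size 4, forcing χ ≥ 4, and the coloring below uses 4 colors, so χ(G) = 4.
A valid 4-coloring: color 1: [0]; color 2: [9]; color 3: [5]; color 4: [4, 7].

χ(G) = 4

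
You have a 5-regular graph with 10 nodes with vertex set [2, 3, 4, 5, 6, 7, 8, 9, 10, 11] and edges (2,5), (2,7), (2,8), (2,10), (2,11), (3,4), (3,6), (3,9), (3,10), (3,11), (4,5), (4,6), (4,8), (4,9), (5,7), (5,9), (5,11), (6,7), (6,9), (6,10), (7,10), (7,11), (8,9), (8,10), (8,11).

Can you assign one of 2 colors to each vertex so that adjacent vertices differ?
No, G is not 2-colorable

The clique on vertices [2, 5, 7, 11] has size 4 > 2, so it alone needs 4 colors.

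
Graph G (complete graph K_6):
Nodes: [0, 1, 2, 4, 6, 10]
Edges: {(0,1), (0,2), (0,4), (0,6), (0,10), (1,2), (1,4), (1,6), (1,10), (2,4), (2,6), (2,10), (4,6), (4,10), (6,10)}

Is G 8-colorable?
Yes, G is 8-colorable

A valid 8-coloring: color 1: [0]; color 2: [4]; color 3: [6]; color 4: [2]; color 5: [1]; color 6: [10].
(χ(G) = 6 ≤ 8.)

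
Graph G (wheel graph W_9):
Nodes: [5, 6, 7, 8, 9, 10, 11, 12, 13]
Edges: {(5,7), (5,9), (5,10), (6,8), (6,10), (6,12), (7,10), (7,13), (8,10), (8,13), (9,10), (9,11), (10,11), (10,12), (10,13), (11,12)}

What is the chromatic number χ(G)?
χ(G) = 3

Clique number ω(G) = 3 (lower bound: χ ≥ ω).
The clique on [5, 9, 10] has size 3, forcing χ ≥ 3, and the coloring below uses 3 colors, so χ(G) = 3.
A valid 3-coloring: color 1: [10]; color 2: [7, 8, 9, 12]; color 3: [5, 6, 11, 13].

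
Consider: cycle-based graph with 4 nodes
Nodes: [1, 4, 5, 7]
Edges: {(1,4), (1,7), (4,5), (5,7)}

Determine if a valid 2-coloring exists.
Yes, G is 2-colorable

A valid 2-coloring: color 1: [4, 7]; color 2: [1, 5].
(χ(G) = 2 ≤ 2.)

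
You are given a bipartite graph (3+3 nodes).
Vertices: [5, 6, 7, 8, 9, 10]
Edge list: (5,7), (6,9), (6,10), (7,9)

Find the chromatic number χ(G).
Clique number ω(G) = 2 (lower bound: χ ≥ ω).
The graph is bipartite (no odd cycle), so 2 colors suffice: χ(G) = 2.
A valid 2-coloring: color 1: [6, 7, 8]; color 2: [5, 9, 10].

χ(G) = 2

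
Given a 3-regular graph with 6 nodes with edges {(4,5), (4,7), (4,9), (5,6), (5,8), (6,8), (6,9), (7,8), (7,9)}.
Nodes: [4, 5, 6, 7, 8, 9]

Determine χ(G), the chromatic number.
χ(G) = 3

Clique number ω(G) = 3 (lower bound: χ ≥ ω).
The clique on [5, 6, 8] has size 3, forcing χ ≥ 3, and the coloring below uses 3 colors, so χ(G) = 3.
A valid 3-coloring: color 1: [5, 9]; color 2: [6, 7]; color 3: [4, 8].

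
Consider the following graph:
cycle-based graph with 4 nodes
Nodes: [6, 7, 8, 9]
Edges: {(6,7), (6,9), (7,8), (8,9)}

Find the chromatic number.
Clique number ω(G) = 2 (lower bound: χ ≥ ω).
The graph is bipartite (no odd cycle), so 2 colors suffice: χ(G) = 2.
A valid 2-coloring: color 1: [6, 8]; color 2: [7, 9].

χ(G) = 2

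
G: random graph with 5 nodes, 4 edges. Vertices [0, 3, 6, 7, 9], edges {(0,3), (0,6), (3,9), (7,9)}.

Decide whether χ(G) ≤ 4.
A valid 4-coloring: color 1: [0, 9]; color 2: [3, 6, 7].
(χ(G) = 2 ≤ 4.)

Yes, G is 4-colorable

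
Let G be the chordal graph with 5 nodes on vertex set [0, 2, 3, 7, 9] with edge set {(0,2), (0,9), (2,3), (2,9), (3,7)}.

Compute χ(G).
Clique number ω(G) = 3 (lower bound: χ ≥ ω).
The clique on [0, 2, 9] has size 3, forcing χ ≥ 3, and the coloring below uses 3 colors, so χ(G) = 3.
A valid 3-coloring: color 1: [2, 7]; color 2: [3, 9]; color 3: [0].

χ(G) = 3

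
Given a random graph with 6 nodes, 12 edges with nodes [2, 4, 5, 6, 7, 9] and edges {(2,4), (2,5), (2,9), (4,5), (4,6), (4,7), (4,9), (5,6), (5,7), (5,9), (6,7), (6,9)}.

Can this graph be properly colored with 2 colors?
No, G is not 2-colorable

The clique on vertices [2, 4, 5, 9] has size 4 > 2, so it alone needs 4 colors.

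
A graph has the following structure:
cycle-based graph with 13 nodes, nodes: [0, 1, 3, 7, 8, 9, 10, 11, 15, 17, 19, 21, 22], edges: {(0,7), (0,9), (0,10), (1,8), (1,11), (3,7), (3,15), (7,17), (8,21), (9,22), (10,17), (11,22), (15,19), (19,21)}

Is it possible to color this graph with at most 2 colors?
Odd cycle [0, 7, 3, 15, 19, 21, 8, 1, 11, 22, 9] needs 3 colors (χ ≥ 3).
Hence χ(G) ≥ 3 > 2, so no proper 2-coloring exists.

No, G is not 2-colorable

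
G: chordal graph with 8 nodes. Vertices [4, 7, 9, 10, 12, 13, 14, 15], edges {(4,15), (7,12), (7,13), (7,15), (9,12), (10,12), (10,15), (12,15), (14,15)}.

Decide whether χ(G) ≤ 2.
No, G is not 2-colorable

The clique on vertices [10, 12, 15] has size 3 > 2, so it alone needs 3 colors.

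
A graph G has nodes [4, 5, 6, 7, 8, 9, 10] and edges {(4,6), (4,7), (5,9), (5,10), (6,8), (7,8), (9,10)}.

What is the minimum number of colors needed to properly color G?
χ(G) = 3

Clique number ω(G) = 3 (lower bound: χ ≥ ω).
The clique on [5, 9, 10] has size 3, forcing χ ≥ 3, and the coloring below uses 3 colors, so χ(G) = 3.
A valid 3-coloring: color 1: [6, 7, 9]; color 2: [4, 8, 10]; color 3: [5].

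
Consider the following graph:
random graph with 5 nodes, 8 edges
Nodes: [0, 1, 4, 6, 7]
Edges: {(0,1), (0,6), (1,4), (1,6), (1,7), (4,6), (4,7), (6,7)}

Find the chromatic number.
Clique number ω(G) = 4 (lower bound: χ ≥ ω).
The clique on [1, 4, 6, 7] has size 4, forcing χ ≥ 4, and the coloring below uses 4 colors, so χ(G) = 4.
A valid 4-coloring: color 1: [1]; color 2: [6]; color 3: [0, 7]; color 4: [4].

χ(G) = 4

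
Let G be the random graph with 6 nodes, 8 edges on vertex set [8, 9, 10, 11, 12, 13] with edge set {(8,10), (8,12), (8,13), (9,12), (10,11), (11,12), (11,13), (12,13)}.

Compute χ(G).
χ(G) = 3

Clique number ω(G) = 3 (lower bound: χ ≥ ω).
The clique on [8, 12, 13] has size 3, forcing χ ≥ 3, and the coloring below uses 3 colors, so χ(G) = 3.
A valid 3-coloring: color 1: [10, 12]; color 2: [8, 9, 11]; color 3: [13].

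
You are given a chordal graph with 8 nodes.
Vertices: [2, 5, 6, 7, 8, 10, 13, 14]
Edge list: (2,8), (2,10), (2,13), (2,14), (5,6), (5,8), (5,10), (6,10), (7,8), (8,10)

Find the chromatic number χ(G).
Clique number ω(G) = 3 (lower bound: χ ≥ ω).
The clique on [2, 8, 10] has size 3, forcing χ ≥ 3, and the coloring below uses 3 colors, so χ(G) = 3.
A valid 3-coloring: color 1: [2, 5, 7]; color 2: [10, 13, 14]; color 3: [6, 8].

χ(G) = 3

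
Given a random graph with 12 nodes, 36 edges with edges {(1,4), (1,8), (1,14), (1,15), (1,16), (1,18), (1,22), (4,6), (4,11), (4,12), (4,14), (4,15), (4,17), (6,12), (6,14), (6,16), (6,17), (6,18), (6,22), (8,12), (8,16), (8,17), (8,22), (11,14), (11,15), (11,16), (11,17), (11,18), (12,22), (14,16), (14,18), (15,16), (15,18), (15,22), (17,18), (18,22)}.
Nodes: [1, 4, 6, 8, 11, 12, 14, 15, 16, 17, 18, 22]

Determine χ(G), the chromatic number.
χ(G) = 4

Clique number ω(G) = 4 (lower bound: χ ≥ ω).
The clique on [1, 15, 18, 22] has size 4, forcing χ ≥ 4, and the coloring below uses 4 colors, so χ(G) = 4.
A valid 4-coloring: color 1: [4, 8, 18]; color 2: [1, 6, 11]; color 3: [16, 17, 22]; color 4: [12, 14, 15].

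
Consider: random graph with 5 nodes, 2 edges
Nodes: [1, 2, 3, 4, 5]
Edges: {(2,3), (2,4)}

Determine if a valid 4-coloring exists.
A valid 4-coloring: color 1: [1, 2, 5]; color 2: [3, 4].
(χ(G) = 2 ≤ 4.)

Yes, G is 4-colorable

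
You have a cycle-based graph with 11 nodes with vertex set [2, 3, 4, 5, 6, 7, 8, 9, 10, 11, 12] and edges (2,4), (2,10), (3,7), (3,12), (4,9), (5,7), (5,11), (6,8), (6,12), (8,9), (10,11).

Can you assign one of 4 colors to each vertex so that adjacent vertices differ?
Yes, G is 4-colorable

A valid 4-coloring: color 1: [2, 3, 5, 6, 9]; color 2: [4, 7, 8, 10, 12]; color 3: [11].
(χ(G) = 3 ≤ 4.)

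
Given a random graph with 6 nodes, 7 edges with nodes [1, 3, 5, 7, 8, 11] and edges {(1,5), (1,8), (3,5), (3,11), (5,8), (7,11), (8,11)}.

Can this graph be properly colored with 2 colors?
No, G is not 2-colorable

The clique on vertices [1, 5, 8] has size 3 > 2, so it alone needs 3 colors.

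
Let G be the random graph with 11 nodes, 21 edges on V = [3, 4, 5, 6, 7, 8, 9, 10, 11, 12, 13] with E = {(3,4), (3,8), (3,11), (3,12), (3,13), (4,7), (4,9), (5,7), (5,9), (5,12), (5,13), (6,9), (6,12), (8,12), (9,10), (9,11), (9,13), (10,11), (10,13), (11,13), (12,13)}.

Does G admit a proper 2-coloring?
The clique on vertices [9, 10, 11, 13] has size 4 > 2, so it alone needs 4 colors.

No, G is not 2-colorable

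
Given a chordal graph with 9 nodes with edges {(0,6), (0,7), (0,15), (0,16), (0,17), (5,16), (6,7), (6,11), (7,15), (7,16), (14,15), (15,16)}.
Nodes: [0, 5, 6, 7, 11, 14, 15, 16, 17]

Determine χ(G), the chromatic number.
Clique number ω(G) = 4 (lower bound: χ ≥ ω).
The clique on [0, 7, 15, 16] has size 4, forcing χ ≥ 4, and the coloring below uses 4 colors, so χ(G) = 4.
A valid 4-coloring: color 1: [0, 5, 11, 14]; color 2: [7, 17]; color 3: [6, 15]; color 4: [16].

χ(G) = 4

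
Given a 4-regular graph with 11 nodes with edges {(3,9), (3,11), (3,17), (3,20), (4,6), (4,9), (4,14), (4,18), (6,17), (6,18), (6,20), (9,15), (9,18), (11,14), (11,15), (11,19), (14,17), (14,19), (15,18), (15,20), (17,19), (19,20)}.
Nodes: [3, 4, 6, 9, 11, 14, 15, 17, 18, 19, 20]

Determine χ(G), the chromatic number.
Clique number ω(G) = 3 (lower bound: χ ≥ ω).
The clique on [4, 9, 18] has size 3, forcing χ ≥ 3, and the coloring below uses 3 colors, so χ(G) = 3.
A valid 3-coloring: color 1: [6, 9, 14]; color 2: [3, 4, 15, 19]; color 3: [11, 17, 18, 20].

χ(G) = 3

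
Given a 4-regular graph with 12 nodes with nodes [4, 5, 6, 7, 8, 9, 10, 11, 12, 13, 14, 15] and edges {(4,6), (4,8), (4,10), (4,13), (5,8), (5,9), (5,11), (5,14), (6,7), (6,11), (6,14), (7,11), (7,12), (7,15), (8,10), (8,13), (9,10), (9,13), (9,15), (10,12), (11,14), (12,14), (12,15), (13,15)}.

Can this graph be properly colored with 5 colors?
Yes, G is 5-colorable

A valid 5-coloring: color 1: [8, 11, 15]; color 2: [4, 7, 9, 14]; color 3: [5, 6, 10, 13]; color 4: [12].
(χ(G) = 4 ≤ 5.)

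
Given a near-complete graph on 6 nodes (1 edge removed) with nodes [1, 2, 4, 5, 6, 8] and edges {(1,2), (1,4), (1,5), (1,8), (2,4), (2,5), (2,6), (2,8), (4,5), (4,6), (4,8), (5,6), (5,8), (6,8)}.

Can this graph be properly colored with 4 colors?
No, G is not 4-colorable

The clique on vertices [1, 2, 4, 5, 8] has size 5 > 4, so it alone needs 5 colors.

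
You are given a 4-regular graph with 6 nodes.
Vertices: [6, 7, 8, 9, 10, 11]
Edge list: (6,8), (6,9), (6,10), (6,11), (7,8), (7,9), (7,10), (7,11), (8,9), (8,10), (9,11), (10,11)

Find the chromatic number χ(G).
Clique number ω(G) = 3 (lower bound: χ ≥ ω).
The clique on [6, 8, 9] has size 3, forcing χ ≥ 3, and the coloring below uses 3 colors, so χ(G) = 3.
A valid 3-coloring: color 1: [8, 11]; color 2: [9, 10]; color 3: [6, 7].

χ(G) = 3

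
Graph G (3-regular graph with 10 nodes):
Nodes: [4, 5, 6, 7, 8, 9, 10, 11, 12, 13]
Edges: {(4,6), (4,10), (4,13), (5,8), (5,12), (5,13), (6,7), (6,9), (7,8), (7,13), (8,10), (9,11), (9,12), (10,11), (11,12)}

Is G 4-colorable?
Yes, G is 4-colorable

A valid 4-coloring: color 1: [6, 8, 12, 13]; color 2: [4, 5, 7, 11]; color 3: [9, 10].
(χ(G) = 3 ≤ 4.)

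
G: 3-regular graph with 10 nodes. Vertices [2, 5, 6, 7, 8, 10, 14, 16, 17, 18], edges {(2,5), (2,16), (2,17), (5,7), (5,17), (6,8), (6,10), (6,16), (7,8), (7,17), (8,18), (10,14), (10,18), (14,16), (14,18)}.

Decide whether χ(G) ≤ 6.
A valid 6-coloring: color 1: [5, 8, 10, 16]; color 2: [2, 6, 7, 14]; color 3: [17, 18].
(χ(G) = 3 ≤ 6.)

Yes, G is 6-colorable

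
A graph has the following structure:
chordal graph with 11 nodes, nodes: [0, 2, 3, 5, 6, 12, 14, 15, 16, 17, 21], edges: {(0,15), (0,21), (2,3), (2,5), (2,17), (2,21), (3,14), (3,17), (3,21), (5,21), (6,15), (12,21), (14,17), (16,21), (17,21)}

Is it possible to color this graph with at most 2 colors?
The clique on vertices [2, 3, 17, 21] has size 4 > 2, so it alone needs 4 colors.

No, G is not 2-colorable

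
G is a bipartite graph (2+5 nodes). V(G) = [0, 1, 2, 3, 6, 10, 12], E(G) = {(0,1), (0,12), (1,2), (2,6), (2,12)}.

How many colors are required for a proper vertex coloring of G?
χ(G) = 2

Clique number ω(G) = 2 (lower bound: χ ≥ ω).
The graph is bipartite (no odd cycle), so 2 colors suffice: χ(G) = 2.
A valid 2-coloring: color 1: [0, 2, 3, 10]; color 2: [1, 6, 12].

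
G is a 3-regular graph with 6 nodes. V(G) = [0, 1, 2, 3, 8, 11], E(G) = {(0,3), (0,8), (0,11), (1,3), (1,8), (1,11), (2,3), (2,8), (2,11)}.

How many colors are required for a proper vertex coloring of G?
χ(G) = 2

Clique number ω(G) = 2 (lower bound: χ ≥ ω).
The graph is bipartite (no odd cycle), so 2 colors suffice: χ(G) = 2.
A valid 2-coloring: color 1: [0, 1, 2]; color 2: [3, 8, 11].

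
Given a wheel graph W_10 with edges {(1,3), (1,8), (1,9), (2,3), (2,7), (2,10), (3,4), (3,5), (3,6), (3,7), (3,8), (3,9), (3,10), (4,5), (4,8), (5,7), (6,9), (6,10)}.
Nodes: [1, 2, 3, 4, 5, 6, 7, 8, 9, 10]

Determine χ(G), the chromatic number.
χ(G) = 4

Clique number ω(G) = 3 (lower bound: χ ≥ ω).
Odd cycle [1, 9, 6, 10, 2, 7, 5, 4, 8] needs 3 colors (χ ≥ 3).
Vertex 3 is adjacent to every vertex of [1, 2, 4, 5, 6, 7, 8, 9, 10], which already need 3 colors among themselves, so 3 needs a new color (χ ≥ 4).
The coloring below uses 4 colors, so χ(G) = 4.
A valid 4-coloring: color 1: [3]; color 2: [1, 2, 4, 6]; color 3: [7, 8, 9, 10]; color 4: [5].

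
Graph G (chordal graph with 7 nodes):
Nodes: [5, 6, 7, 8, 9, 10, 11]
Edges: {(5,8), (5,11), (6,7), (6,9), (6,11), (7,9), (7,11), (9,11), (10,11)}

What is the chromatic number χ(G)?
Clique number ω(G) = 4 (lower bound: χ ≥ ω).
The clique on [6, 7, 9, 11] has size 4, forcing χ ≥ 4, and the coloring below uses 4 colors, so χ(G) = 4.
A valid 4-coloring: color 1: [8, 11]; color 2: [5, 9, 10]; color 3: [6]; color 4: [7].

χ(G) = 4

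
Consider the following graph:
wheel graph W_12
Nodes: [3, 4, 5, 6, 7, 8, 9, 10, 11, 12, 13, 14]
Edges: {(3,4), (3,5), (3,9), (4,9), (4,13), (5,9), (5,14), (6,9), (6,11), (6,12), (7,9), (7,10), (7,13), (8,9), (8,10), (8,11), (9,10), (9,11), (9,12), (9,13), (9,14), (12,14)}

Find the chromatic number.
Clique number ω(G) = 3 (lower bound: χ ≥ ω).
Odd cycle [5, 14, 12, 6, 11, 8, 10, 7, 13, 4, 3] needs 3 colors (χ ≥ 3).
Vertex 9 is adjacent to every vertex of [3, 4, 5, 6, 7, 8, 10, 11, 12, 13, 14], which already need 3 colors among themselves, so 9 needs a new color (χ ≥ 4).
The coloring below uses 4 colors, so χ(G) = 4.
A valid 4-coloring: color 1: [9]; color 2: [4, 5, 10, 11, 12]; color 3: [3, 6, 7, 8, 14]; color 4: [13].

χ(G) = 4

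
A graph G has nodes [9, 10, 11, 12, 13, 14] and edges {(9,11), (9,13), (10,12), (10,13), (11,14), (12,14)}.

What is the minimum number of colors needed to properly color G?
χ(G) = 2

Clique number ω(G) = 2 (lower bound: χ ≥ ω).
The graph is bipartite (no odd cycle), so 2 colors suffice: χ(G) = 2.
A valid 2-coloring: color 1: [9, 10, 14]; color 2: [11, 12, 13].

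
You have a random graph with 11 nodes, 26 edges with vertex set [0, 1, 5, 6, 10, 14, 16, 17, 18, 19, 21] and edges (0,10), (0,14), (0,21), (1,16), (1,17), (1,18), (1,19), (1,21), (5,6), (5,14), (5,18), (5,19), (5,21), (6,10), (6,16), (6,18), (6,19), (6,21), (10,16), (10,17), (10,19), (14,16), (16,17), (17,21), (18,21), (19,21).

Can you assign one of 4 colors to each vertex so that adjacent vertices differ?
Yes, G is 4-colorable

A valid 4-coloring: color 1: [10, 14, 21]; color 2: [0, 1, 6]; color 3: [16, 18, 19]; color 4: [5, 17].
(χ(G) = 4 ≤ 4.)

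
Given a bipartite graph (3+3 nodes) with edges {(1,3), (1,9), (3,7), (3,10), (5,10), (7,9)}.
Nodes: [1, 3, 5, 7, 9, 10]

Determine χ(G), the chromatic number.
χ(G) = 2

Clique number ω(G) = 2 (lower bound: χ ≥ ω).
The graph is bipartite (no odd cycle), so 2 colors suffice: χ(G) = 2.
A valid 2-coloring: color 1: [3, 5, 9]; color 2: [1, 7, 10].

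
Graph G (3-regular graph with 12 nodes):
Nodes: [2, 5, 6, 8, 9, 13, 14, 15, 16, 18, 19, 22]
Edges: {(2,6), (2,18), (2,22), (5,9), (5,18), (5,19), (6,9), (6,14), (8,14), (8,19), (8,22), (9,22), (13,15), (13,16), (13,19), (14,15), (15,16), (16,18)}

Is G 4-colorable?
A valid 4-coloring: color 1: [14, 18, 19, 22]; color 2: [2, 8, 9, 13]; color 3: [5, 6, 16]; color 4: [15].
(χ(G) = 3 ≤ 4.)

Yes, G is 4-colorable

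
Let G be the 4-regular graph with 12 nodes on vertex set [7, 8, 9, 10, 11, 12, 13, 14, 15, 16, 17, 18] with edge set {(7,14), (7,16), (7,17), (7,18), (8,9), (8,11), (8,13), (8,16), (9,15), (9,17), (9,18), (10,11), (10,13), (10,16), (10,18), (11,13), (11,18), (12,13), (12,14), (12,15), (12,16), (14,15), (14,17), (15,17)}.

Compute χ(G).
χ(G) = 4

Clique number ω(G) = 3 (lower bound: χ ≥ ω).
Suppose a proper 3-coloring c exists. The clique [7, 14, 17] takes 3 distinct colors; by symmetry let c(7) = 1, c(14) = 2, c(17) = 3.
- Vertex 15: neighbors [14, 17] already have colors [2, 3] ⇒ c(15) = 1.
- Vertex 9: neighbors [15, 17] already have colors [1, 3] ⇒ c(9) = 2.
- Vertex 12: neighbors [15, 14] already have colors [1, 2] ⇒ c(12) = 3.
- Vertex 16: neighbors [7, 12] already have colors [1, 3] ⇒ c(16) = 2.
- Vertex 18: neighbors [7, 9] already have colors [1, 2] ⇒ c(18) = 3.
- Vertex 10: neighbors [16, 18] already have colors [2, 3] ⇒ c(10) = 1.
- Vertex 11: neighbors [10, 18] already have colors [1, 3] ⇒ c(11) = 2.
- Vertex 13: neighbors [10, 11, 12] already have colors [1, 2, 3] — all 3 colors blocked. Contradiction.
The forced assignments end in a contradiction, so G has no proper 3-coloring (χ ≥ 4).
The coloring below uses 4 colors, so χ(G) = 4.
A valid 4-coloring: color 1: [7, 9, 11, 12]; color 2: [13, 14, 16, 18]; color 3: [8, 10, 17]; color 4: [15].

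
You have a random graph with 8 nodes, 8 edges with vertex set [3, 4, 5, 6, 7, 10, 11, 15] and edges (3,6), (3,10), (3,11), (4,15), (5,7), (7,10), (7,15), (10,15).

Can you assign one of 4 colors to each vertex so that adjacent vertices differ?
A valid 4-coloring: color 1: [4, 5, 6, 10, 11]; color 2: [3, 7]; color 3: [15].
(χ(G) = 3 ≤ 4.)

Yes, G is 4-colorable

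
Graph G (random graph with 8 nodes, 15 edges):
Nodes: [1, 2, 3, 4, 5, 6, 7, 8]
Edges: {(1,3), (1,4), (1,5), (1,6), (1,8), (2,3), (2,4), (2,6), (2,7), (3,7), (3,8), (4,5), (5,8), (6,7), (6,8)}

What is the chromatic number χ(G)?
χ(G) = 3

Clique number ω(G) = 3 (lower bound: χ ≥ ω).
The clique on [1, 3, 8] has size 3, forcing χ ≥ 3, and the coloring below uses 3 colors, so χ(G) = 3.
A valid 3-coloring: color 1: [1, 2]; color 2: [4, 7, 8]; color 3: [3, 5, 6].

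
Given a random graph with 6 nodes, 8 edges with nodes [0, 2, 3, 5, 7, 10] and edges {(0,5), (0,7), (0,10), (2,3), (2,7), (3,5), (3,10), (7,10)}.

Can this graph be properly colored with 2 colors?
No, G is not 2-colorable

The clique on vertices [0, 7, 10] has size 3 > 2, so it alone needs 3 colors.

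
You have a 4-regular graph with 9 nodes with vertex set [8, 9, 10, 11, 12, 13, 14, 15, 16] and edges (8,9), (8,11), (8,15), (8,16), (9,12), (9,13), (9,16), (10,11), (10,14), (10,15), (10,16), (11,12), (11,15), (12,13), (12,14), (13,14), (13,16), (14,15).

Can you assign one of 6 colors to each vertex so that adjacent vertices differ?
Yes, G is 6-colorable

A valid 6-coloring: color 1: [8, 10, 13]; color 2: [12, 15, 16]; color 3: [9, 11, 14].
(χ(G) = 3 ≤ 6.)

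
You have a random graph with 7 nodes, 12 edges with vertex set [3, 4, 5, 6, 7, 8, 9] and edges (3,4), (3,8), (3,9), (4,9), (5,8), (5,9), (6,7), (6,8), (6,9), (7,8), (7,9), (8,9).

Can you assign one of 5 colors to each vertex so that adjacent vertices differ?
Yes, G is 5-colorable

A valid 5-coloring: color 1: [9]; color 2: [4, 8]; color 3: [3, 5, 6]; color 4: [7].
(χ(G) = 4 ≤ 5.)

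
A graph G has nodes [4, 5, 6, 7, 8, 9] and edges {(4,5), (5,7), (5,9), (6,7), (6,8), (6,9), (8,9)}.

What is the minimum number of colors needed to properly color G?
χ(G) = 3

Clique number ω(G) = 3 (lower bound: χ ≥ ω).
The clique on [6, 8, 9] has size 3, forcing χ ≥ 3, and the coloring below uses 3 colors, so χ(G) = 3.
A valid 3-coloring: color 1: [5, 6]; color 2: [4, 7, 9]; color 3: [8].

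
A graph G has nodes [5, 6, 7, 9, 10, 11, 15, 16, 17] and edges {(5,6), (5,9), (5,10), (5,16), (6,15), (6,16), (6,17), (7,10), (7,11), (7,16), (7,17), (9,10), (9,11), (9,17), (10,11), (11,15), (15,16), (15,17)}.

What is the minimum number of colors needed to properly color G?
χ(G) = 4

Clique number ω(G) = 3 (lower bound: χ ≥ ω).
Suppose a proper 3-coloring c exists. The clique [5, 6, 16] takes 3 distinct colors; by symmetry let c(5) = 1, c(6) = 2, c(16) = 3.
- Vertex 15: neighbors [6, 16] already have colors [2, 3] ⇒ c(15) = 1.
- Vertex 17: neighbors [15, 6] already have colors [1, 2] ⇒ c(17) = 3.
- Vertex 9: neighbors [5, 17] already have colors [1, 3] ⇒ c(9) = 2.
- Vertex 10: neighbors [5, 9] already have colors [1, 2] ⇒ c(10) = 3.
- Vertex 11: neighbors [15, 9, 10] already have colors [1, 2, 3] — all 3 colors blocked. Contradiction.
The forced assignments end in a contradiction, so G has no proper 3-coloring (χ ≥ 4).
The coloring below uses 4 colors, so χ(G) = 4.
A valid 4-coloring: color 1: [10, 16, 17]; color 2: [6, 7, 9]; color 3: [5, 11]; color 4: [15].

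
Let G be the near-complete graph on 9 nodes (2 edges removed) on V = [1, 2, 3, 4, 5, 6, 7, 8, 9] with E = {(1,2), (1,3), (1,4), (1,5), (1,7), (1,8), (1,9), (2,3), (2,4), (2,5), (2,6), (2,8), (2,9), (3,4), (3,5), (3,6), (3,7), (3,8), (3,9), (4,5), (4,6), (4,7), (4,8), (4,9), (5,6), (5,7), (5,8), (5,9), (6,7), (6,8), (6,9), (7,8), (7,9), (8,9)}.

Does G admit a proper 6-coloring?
The clique on vertices [1, 2, 3, 4, 5, 8, 9] has size 7 > 6, so it alone needs 7 colors.

No, G is not 6-colorable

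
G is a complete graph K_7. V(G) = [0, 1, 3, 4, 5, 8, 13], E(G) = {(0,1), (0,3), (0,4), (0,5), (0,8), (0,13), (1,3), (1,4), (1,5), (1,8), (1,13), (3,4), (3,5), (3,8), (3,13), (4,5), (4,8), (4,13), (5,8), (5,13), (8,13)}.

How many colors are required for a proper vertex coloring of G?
Clique number ω(G) = 7 (lower bound: χ ≥ ω).
The clique on [0, 1, 3, 4, 5, 8, 13] has size 7, forcing χ ≥ 7, and the coloring below uses 7 colors, so χ(G) = 7.
A valid 7-coloring: color 1: [3]; color 2: [1]; color 3: [0]; color 4: [5]; color 5: [13]; color 6: [4]; color 7: [8].

χ(G) = 7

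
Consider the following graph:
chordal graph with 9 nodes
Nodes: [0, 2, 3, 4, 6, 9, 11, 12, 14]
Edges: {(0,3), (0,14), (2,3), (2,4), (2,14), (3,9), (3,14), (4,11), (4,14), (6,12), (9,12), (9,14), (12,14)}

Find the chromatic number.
χ(G) = 3

Clique number ω(G) = 3 (lower bound: χ ≥ ω).
The clique on [0, 3, 14] has size 3, forcing χ ≥ 3, and the coloring below uses 3 colors, so χ(G) = 3.
A valid 3-coloring: color 1: [6, 11, 14]; color 2: [3, 4, 12]; color 3: [0, 2, 9].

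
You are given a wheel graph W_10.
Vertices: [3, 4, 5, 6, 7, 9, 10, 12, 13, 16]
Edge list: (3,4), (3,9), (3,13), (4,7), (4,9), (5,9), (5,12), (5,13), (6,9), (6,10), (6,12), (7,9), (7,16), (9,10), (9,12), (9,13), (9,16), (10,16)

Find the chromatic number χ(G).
Clique number ω(G) = 3 (lower bound: χ ≥ ω).
Odd cycle [4, 3, 13, 5, 12, 6, 10, 16, 7] needs 3 colors (χ ≥ 3).
Vertex 9 is adjacent to every vertex of [3, 4, 5, 6, 7, 10, 12, 13, 16], which already need 3 colors among themselves, so 9 needs a new color (χ ≥ 4).
The coloring below uses 4 colors, so χ(G) = 4.
A valid 4-coloring: color 1: [9]; color 2: [4, 12, 13, 16]; color 3: [3, 5, 6, 7]; color 4: [10].

χ(G) = 4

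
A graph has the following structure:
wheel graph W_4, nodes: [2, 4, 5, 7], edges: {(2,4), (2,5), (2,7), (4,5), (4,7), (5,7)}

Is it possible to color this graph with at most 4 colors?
Yes, G is 4-colorable

A valid 4-coloring: color 1: [4]; color 2: [2]; color 3: [5]; color 4: [7].
(χ(G) = 4 ≤ 4.)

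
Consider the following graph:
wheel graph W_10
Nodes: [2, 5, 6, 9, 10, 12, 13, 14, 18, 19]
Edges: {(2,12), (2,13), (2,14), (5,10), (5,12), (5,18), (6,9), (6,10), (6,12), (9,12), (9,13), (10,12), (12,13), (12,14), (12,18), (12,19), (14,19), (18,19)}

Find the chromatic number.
Clique number ω(G) = 3 (lower bound: χ ≥ ω).
Odd cycle [2, 14, 19, 18, 5, 10, 6, 9, 13] needs 3 colors (χ ≥ 3).
Vertex 12 is adjacent to every vertex of [2, 5, 6, 9, 10, 13, 14, 18, 19], which already need 3 colors among themselves, so 12 needs a new color (χ ≥ 4).
The coloring below uses 4 colors, so χ(G) = 4.
A valid 4-coloring: color 1: [12]; color 2: [2, 5, 9, 19]; color 3: [10, 13, 14, 18]; color 4: [6].

χ(G) = 4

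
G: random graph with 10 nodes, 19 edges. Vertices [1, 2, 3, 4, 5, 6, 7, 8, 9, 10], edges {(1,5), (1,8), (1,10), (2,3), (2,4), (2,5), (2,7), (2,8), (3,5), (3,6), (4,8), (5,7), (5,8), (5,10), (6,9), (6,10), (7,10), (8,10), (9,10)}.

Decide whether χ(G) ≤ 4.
Yes, G is 4-colorable

A valid 4-coloring: color 1: [4, 5, 6]; color 2: [2, 10]; color 3: [3, 7, 8, 9]; color 4: [1].
(χ(G) = 4 ≤ 4.)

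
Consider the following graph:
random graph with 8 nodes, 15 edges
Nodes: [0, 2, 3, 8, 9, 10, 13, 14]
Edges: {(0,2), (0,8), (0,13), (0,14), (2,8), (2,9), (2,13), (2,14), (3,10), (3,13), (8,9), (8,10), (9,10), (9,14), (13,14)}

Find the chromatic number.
χ(G) = 4

Clique number ω(G) = 4 (lower bound: χ ≥ ω).
The clique on [0, 2, 13, 14] has size 4, forcing χ ≥ 4, and the coloring below uses 4 colors, so χ(G) = 4.
A valid 4-coloring: color 1: [2, 10]; color 2: [8, 13]; color 3: [0, 3, 9]; color 4: [14].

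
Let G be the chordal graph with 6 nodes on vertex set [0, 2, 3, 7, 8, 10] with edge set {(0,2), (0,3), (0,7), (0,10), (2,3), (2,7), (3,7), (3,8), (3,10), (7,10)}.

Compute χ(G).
Clique number ω(G) = 4 (lower bound: χ ≥ ω).
The clique on [0, 2, 3, 7] has size 4, forcing χ ≥ 4, and the coloring below uses 4 colors, so χ(G) = 4.
A valid 4-coloring: color 1: [3]; color 2: [0, 8]; color 3: [7]; color 4: [2, 10].

χ(G) = 4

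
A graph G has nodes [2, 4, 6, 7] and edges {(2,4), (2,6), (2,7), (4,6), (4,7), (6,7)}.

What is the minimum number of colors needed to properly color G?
Clique number ω(G) = 4 (lower bound: χ ≥ ω).
The clique on [2, 4, 6, 7] has size 4, forcing χ ≥ 4, and the coloring below uses 4 colors, so χ(G) = 4.
A valid 4-coloring: color 1: [6]; color 2: [7]; color 3: [2]; color 4: [4].

χ(G) = 4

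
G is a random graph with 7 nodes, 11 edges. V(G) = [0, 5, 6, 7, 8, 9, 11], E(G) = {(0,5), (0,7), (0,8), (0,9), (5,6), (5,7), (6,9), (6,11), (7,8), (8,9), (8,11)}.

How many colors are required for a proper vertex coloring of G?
Clique number ω(G) = 3 (lower bound: χ ≥ ω).
The clique on [0, 8, 9] has size 3, forcing χ ≥ 3, and the coloring below uses 3 colors, so χ(G) = 3.
A valid 3-coloring: color 1: [5, 8]; color 2: [0, 6]; color 3: [7, 9, 11].

χ(G) = 3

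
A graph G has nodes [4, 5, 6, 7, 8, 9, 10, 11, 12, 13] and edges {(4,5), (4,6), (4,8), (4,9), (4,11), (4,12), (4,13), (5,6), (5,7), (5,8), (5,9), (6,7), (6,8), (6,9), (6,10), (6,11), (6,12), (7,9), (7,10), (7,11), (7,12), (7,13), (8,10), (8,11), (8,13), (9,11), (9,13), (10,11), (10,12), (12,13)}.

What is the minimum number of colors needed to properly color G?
Clique number ω(G) = 4 (lower bound: χ ≥ ω).
Odd cycle [7, 10, 8, 4, 9] needs 3 colors (χ ≥ 3).
Vertex 11 is adjacent to every vertex of [4, 7, 8, 9, 10], which already need 3 colors among themselves, so 11 needs a new color (χ ≥ 4).
Vertex 6 is adjacent to every vertex of [4, 7, 8, 9, 10, 11], which already need 4 colors among themselves, so 6 needs a new color (χ ≥ 5).
The coloring below uses 5 colors, so χ(G) = 5.
A valid 5-coloring: color 1: [6, 13]; color 2: [4, 7]; color 3: [5, 11, 12]; color 4: [8, 9]; color 5: [10].

χ(G) = 5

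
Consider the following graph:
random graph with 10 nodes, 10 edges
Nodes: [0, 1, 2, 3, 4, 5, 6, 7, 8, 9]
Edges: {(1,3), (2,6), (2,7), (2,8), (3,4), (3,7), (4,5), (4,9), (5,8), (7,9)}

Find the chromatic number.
χ(G) = 2

Clique number ω(G) = 2 (lower bound: χ ≥ ω).
The graph is bipartite (no odd cycle), so 2 colors suffice: χ(G) = 2.
A valid 2-coloring: color 1: [0, 2, 3, 5, 9]; color 2: [1, 4, 6, 7, 8].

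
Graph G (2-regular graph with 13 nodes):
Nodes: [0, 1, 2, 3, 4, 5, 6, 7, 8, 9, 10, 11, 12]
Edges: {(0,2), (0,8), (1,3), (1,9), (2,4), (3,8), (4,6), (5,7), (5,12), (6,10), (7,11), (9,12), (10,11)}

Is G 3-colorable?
A valid 3-coloring: color 1: [1, 2, 5, 6, 8, 11]; color 2: [0, 3, 4, 7, 10, 12]; color 3: [9].
(χ(G) = 3 ≤ 3.)

Yes, G is 3-colorable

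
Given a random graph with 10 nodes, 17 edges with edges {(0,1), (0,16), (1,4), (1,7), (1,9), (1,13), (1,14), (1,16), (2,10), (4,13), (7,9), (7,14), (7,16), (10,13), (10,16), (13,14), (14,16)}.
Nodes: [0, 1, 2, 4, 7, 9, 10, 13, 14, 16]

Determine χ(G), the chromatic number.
Clique number ω(G) = 4 (lower bound: χ ≥ ω).
The clique on [1, 7, 14, 16] has size 4, forcing χ ≥ 4, and the coloring below uses 4 colors, so χ(G) = 4.
A valid 4-coloring: color 1: [1, 10]; color 2: [2, 9, 13, 16]; color 3: [0, 4, 7]; color 4: [14].

χ(G) = 4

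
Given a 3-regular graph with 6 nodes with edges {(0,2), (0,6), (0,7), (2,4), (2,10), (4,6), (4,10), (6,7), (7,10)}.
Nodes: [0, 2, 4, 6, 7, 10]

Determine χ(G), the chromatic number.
Clique number ω(G) = 3 (lower bound: χ ≥ ω).
The clique on [0, 6, 7] has size 3, forcing χ ≥ 3, and the coloring below uses 3 colors, so χ(G) = 3.
A valid 3-coloring: color 1: [2, 6]; color 2: [4, 7]; color 3: [0, 10].

χ(G) = 3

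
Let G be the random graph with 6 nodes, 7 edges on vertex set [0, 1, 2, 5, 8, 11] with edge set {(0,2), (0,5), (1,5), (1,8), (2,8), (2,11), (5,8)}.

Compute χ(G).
Clique number ω(G) = 3 (lower bound: χ ≥ ω).
The clique on [1, 5, 8] has size 3, forcing χ ≥ 3, and the coloring below uses 3 colors, so χ(G) = 3.
A valid 3-coloring: color 1: [2, 5]; color 2: [0, 8, 11]; color 3: [1].

χ(G) = 3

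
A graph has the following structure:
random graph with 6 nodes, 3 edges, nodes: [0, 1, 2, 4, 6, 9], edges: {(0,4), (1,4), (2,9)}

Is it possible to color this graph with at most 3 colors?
Yes, G is 3-colorable

A valid 3-coloring: color 1: [4, 6, 9]; color 2: [0, 1, 2].
(χ(G) = 2 ≤ 3.)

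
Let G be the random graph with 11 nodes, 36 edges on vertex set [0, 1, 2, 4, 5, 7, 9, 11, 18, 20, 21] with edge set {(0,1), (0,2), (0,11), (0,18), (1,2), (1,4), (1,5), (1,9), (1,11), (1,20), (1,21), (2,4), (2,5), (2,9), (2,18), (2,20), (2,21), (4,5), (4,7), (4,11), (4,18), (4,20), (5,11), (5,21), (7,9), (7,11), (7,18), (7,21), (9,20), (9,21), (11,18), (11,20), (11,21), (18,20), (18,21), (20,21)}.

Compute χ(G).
χ(G) = 5

Clique number ω(G) = 5 (lower bound: χ ≥ ω).
The clique on [1, 2, 9, 20, 21] has size 5, forcing χ ≥ 5, and the coloring below uses 5 colors, so χ(G) = 5.
A valid 5-coloring: color 1: [2, 11]; color 2: [0, 4, 21]; color 3: [1, 18]; color 4: [5, 7, 20]; color 5: [9].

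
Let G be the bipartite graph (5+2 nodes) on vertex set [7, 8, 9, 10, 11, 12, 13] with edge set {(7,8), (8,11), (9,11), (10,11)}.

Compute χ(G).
χ(G) = 2

Clique number ω(G) = 2 (lower bound: χ ≥ ω).
The graph is bipartite (no odd cycle), so 2 colors suffice: χ(G) = 2.
A valid 2-coloring: color 1: [7, 11, 12, 13]; color 2: [8, 9, 10].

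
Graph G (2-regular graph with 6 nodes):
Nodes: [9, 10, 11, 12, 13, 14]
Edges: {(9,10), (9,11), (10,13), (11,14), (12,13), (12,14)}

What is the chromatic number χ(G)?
χ(G) = 2

Clique number ω(G) = 2 (lower bound: χ ≥ ω).
The graph is bipartite (no odd cycle), so 2 colors suffice: χ(G) = 2.
A valid 2-coloring: color 1: [10, 11, 12]; color 2: [9, 13, 14].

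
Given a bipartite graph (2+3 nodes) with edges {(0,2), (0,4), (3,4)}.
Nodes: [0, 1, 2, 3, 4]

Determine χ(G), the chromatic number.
Clique number ω(G) = 2 (lower bound: χ ≥ ω).
The graph is bipartite (no odd cycle), so 2 colors suffice: χ(G) = 2.
A valid 2-coloring: color 1: [0, 1, 3]; color 2: [2, 4].

χ(G) = 2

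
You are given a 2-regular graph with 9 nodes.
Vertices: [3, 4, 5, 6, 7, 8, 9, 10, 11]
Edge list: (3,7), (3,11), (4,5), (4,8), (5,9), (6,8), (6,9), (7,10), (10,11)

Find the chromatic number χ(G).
χ(G) = 3

Clique number ω(G) = 2 (lower bound: χ ≥ ω).
Odd cycle [8, 4, 5, 9, 6] needs 3 colors (χ ≥ 3).
The coloring below uses 3 colors, so χ(G) = 3.
A valid 3-coloring: color 1: [3, 4, 9, 10]; color 2: [5, 6, 7, 11]; color 3: [8].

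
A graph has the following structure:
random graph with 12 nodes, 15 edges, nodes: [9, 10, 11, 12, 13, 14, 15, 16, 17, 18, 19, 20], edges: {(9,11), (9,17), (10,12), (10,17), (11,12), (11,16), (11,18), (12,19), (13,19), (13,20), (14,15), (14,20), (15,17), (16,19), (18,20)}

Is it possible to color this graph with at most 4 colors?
A valid 4-coloring: color 1: [11, 17, 19, 20]; color 2: [9, 12, 13, 15, 16, 18]; color 3: [10, 14].
(χ(G) = 3 ≤ 4.)

Yes, G is 4-colorable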